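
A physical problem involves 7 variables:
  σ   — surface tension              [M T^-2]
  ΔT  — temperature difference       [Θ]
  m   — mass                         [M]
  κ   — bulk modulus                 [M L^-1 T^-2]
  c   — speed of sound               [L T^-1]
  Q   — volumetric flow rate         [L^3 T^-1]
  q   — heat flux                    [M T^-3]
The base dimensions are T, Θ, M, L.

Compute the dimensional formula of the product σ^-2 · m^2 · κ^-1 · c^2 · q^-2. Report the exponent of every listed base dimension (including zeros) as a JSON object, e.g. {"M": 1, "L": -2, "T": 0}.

{"T": 10, "Θ": 0, "M": -3, "L": 3}

Dimensional matrix (T×Θ×M×L by σ×ΔT×m×κ×c×Q×q):
  T: [-2  0  0 -2 -1 -1 -3]
  Θ: [ 0  1  0  0  0  0  0]
  M: [ 1  0  1  1  0  0  1]
  L: [ 0  0  0 -1  1  3  0]
  [T]: (-2)·-2+(2)·0+(-1)·-2+(2)·-1+(-2)·-3 = 10
  [Θ]: (-2)·0+(2)·0+(-1)·0+(2)·0+(-2)·0 = 0
  [M]: (-2)·1+(2)·1+(-1)·1+(2)·0+(-2)·1 = -3
  [L]: (-2)·0+(2)·0+(-1)·-1+(2)·1+(-2)·0 = 3
⇒ T^10 M^-3 L^3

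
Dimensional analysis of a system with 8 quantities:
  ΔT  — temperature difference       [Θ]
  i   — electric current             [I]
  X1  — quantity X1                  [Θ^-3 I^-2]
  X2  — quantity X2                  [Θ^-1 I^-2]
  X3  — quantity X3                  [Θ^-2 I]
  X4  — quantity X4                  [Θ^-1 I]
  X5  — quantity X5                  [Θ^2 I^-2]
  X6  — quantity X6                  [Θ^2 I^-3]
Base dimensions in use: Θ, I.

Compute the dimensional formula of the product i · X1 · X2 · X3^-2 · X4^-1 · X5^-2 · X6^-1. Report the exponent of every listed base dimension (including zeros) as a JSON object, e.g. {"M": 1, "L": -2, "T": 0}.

{"Θ": -5, "I": 1}

Write exponents as rows Θ,I / cols ΔT,i,X1,X2,X3,X4,X5,X6:
  Θ: [ 1  0 -3 -1 -2 -1  2  2]
  I: [ 0  1 -2 -2  1  1 -2 -3]
  [Θ]: (1)·0+(1)·-3+(1)·-1+(-2)·-2+(-1)·-1+(-2)·2+(-1)·2 = -5
  [I]: (1)·1+(1)·-2+(1)·-2+(-2)·1+(-1)·1+(-2)·-2+(-1)·-3 = 1
⇒ Θ^-5 I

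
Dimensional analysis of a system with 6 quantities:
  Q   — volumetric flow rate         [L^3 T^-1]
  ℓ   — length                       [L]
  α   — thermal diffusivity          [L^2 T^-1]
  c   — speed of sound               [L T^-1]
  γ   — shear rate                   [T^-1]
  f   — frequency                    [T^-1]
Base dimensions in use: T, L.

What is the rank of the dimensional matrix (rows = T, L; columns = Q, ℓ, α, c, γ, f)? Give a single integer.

2

Dimensional matrix (T×L by Q×ℓ×α×c×γ×f):
  T: [-1  0 -1 -1 -1 -1]
  L: [ 3  1  2  1  0  0]
Row reduction gives pivot columns Q,ℓ; rank = 2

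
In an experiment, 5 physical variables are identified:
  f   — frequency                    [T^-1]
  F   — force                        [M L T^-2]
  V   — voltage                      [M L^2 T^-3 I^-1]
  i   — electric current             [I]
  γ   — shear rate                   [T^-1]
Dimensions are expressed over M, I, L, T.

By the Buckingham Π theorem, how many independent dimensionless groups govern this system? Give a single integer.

1

Write exponents as rows M,I,L,T / cols f,F,V,i,γ:
  M: [ 0  1  1  0  0]
  I: [ 0  0 -1  1  0]
  L: [ 0  1  2  0  0]
  T: [-1 -2 -3  0 -1]
Echelon form has 4 nonzero rows (pivots: f,F,V,i)
n=5, r=4 ⇒ 1 dimensionless group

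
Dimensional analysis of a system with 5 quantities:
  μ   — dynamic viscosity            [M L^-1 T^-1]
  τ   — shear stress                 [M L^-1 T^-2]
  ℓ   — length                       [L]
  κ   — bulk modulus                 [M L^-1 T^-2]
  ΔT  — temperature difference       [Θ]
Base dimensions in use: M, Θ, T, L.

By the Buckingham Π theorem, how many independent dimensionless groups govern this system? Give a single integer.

Write exponents as rows M,Θ,T,L / cols μ,τ,ℓ,κ,ΔT:
  M: [ 1  1  0  1  0]
  Θ: [ 0  0  0  0  1]
  T: [-1 -2  0 -2  0]
  L: [-1 -1  1 -1  0]
Echelon form has 4 nonzero rows (pivots: μ,τ,ℓ,ΔT)
Π count = n − r = 5 − 4 = 1

1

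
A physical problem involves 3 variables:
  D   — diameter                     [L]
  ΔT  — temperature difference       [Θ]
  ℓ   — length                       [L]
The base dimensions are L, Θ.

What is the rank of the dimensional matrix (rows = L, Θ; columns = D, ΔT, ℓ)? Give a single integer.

Dimensional matrix (L×Θ by D×ΔT×ℓ):
  L: [ 1  0  1]
  Θ: [ 0  1  0]
Echelon form has 2 nonzero rows (pivots: D,ΔT)

2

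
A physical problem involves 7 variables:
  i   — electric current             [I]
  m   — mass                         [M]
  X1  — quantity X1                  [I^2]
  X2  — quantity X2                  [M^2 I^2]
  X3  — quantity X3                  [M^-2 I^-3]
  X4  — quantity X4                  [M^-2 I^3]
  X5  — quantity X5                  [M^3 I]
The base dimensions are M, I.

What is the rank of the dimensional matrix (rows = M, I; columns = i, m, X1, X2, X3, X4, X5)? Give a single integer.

Dimensional matrix (M×I by i×m×X1×X2×X3×X4×X5):
  M: [ 0  1  0  2 -2 -2  3]
  I: [ 1  0  2  2 -3  3  1]
Row reduction gives pivot columns i,m; rank = 2

2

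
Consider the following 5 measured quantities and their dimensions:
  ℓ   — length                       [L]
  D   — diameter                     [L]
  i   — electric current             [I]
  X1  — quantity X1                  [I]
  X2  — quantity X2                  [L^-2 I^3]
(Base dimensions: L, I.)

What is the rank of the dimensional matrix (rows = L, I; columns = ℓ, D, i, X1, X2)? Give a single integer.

Write exponents as rows L,I / cols ℓ,D,i,X1,X2:
  L: [ 1  1  0  0 -2]
  I: [ 0  0  1  1  3]
Echelon form has 2 nonzero rows (pivots: ℓ,i)

2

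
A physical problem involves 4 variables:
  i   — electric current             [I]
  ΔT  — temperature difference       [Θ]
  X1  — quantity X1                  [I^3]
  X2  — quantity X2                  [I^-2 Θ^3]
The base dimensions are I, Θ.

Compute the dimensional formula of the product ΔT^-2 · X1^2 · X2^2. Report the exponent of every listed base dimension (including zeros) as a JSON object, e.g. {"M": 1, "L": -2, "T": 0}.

Dimensional matrix (I×Θ by i×ΔT×X1×X2):
  I: [ 1  0  3 -2]
  Θ: [ 0  1  0  3]
  [I]: (-2)·0+(2)·3+(2)·-2 = 2
  [Θ]: (-2)·1+(2)·0+(2)·3 = 4
⇒ I^2 Θ^4

{"I": 2, "Θ": 4}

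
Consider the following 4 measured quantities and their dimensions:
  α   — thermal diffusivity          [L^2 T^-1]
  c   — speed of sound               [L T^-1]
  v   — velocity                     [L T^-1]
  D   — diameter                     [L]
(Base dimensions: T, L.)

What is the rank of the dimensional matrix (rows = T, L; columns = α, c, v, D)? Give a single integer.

Write exponents as rows T,L / cols α,c,v,D:
  T: [-1 -1 -1  0]
  L: [ 2  1  1  1]
Echelon form has 2 nonzero rows (pivots: α,c)

2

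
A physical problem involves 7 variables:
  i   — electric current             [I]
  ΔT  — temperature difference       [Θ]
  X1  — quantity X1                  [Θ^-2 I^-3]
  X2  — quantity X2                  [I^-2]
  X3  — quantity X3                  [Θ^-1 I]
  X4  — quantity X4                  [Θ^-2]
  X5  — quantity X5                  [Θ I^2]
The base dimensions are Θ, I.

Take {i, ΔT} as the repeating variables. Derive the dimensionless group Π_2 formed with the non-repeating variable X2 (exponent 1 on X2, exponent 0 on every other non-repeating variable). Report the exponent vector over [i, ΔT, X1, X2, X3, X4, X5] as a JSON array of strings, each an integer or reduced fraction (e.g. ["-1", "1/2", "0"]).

Exponent matrix [Θ,I] × [i,ΔT,X1,X2,X3,X4,X5]:
  Θ: [ 0  1 -2  0 -1 -2  1]
  I: [ 1  0 -3 -2  1  0  2]
RREF → pivots at {i,ΔT} ⇒ r = 2
Repeat: i,ΔT; free: X1,X2,X3,X4,X5
RREF:
  r0: [   1    0   -3   -2    1    0    2]
  r1: [   0    1   -2    0   -1   -2    1]
Fix exponent of X2 at 1, X1 at 0, X3 at 0, X4 at 0, X5 at 0; solve each RREF row for its pivot's exponent:
  r0: exp(i) + (-2)·1 = 0 ⇒ exp(i) = 2
  r1: exp(ΔT) + (0)·1 = 0 ⇒ exp(ΔT) = 0
Π_2 = i^2 · X2

["2", "0", "0", "1", "0", "0", "0"]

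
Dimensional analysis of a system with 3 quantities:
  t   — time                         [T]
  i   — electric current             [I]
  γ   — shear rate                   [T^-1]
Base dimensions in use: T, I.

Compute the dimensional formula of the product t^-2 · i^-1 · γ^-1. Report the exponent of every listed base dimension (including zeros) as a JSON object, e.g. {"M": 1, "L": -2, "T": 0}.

Write exponents as rows T,I / cols t,i,γ:
  T: [ 1  0 -1]
  I: [ 0  1  0]
  [T]: (-2)·1+(-1)·0+(-1)·-1 = -1
  [I]: (-2)·0+(-1)·1+(-1)·0 = -1
⇒ T^-1 I^-1

{"T": -1, "I": -1}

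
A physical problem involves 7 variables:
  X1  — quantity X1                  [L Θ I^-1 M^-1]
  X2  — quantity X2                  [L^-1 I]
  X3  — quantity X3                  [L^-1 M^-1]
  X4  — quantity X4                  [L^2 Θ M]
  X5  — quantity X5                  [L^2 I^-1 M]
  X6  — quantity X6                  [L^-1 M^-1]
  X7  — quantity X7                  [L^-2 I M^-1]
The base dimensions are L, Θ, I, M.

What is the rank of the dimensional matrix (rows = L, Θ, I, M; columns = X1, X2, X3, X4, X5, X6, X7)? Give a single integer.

3

Dimensional matrix (L×Θ×I×M by X1×X2×X3×X4×X5×X6×X7):
  L: [ 1 -1 -1  2  2 -1 -2]
  Θ: [ 1  0  0  1  0  0  0]
  I: [-1  1  0  0 -1  0  1]
  M: [-1  0 -1  1  1 -1 -1]
Row reduction gives pivot columns X1,X2,X3; rank = 3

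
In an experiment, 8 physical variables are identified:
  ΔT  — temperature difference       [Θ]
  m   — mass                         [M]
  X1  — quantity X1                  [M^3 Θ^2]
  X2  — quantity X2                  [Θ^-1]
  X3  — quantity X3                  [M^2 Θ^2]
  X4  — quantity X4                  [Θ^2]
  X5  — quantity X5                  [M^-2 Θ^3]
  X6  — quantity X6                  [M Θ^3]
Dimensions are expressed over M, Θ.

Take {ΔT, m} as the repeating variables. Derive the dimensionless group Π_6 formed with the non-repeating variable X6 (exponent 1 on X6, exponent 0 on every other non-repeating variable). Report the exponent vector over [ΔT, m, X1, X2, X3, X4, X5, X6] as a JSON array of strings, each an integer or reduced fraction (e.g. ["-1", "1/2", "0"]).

["-3", "-1", "0", "0", "0", "0", "0", "1"]

Dimensional matrix (M×Θ by ΔT×m×X1×X2×X3×X4×X5×X6):
  M: [ 0  1  3  0  2  0 -2  1]
  Θ: [ 1  0  2 -1  2  2  3  3]
Echelon form has 2 nonzero rows (pivots: ΔT,m)
Repeat: ΔT,m; free: X1,X2,X3,X4,X5,X6
RREF:
  r0: [   1    0    2   -1    2    2    3    3]
  r1: [   0    1    3    0    2    0   -2    1]
Fix exponent of X6 at 1, X1 at 0, X2 at 0, X3 at 0, X4 at 0, X5 at 0; solve each RREF row for its pivot's exponent:
  r0: exp(ΔT) + (3)·1 = 0 ⇒ exp(ΔT) = -3
  r1: exp(m) + (1)·1 = 0 ⇒ exp(m) = -1
Π_6 = ΔT^-3 · m^-1 · X6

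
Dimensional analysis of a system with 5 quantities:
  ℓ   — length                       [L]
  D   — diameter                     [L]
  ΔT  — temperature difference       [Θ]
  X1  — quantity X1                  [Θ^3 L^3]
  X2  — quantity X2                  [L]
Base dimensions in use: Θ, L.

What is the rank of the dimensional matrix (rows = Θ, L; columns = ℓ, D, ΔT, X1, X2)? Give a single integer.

2

Exponent matrix [Θ,L] × [ℓ,D,ΔT,X1,X2]:
  Θ: [ 0  0  1  3  0]
  L: [ 1  1  0  3  1]
Row reduction gives pivot columns ℓ,ΔT; rank = 2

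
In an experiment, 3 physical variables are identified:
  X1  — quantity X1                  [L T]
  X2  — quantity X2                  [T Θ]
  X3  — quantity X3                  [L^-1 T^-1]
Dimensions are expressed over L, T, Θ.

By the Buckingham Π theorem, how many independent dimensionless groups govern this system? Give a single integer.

1

Dimensional matrix (L×T×Θ by X1×X2×X3):
  L: [ 1  0 -1]
  T: [ 1  1 -1]
  Θ: [ 0  1  0]
Row reduction gives pivot columns X1,X2; rank = 2
Π count = n − r = 3 − 2 = 1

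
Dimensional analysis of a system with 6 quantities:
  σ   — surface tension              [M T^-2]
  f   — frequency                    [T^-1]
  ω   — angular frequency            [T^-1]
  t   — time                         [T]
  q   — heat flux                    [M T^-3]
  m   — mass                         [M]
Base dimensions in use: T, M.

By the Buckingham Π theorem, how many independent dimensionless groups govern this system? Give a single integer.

Exponent matrix [T,M] × [σ,f,ω,t,q,m]:
  T: [-2 -1 -1  1 -3  0]
  M: [ 1  0  0  0  1  1]
RREF → pivots at {σ,f} ⇒ r = 2
n=6, r=2 ⇒ 4 dimensionless groups

4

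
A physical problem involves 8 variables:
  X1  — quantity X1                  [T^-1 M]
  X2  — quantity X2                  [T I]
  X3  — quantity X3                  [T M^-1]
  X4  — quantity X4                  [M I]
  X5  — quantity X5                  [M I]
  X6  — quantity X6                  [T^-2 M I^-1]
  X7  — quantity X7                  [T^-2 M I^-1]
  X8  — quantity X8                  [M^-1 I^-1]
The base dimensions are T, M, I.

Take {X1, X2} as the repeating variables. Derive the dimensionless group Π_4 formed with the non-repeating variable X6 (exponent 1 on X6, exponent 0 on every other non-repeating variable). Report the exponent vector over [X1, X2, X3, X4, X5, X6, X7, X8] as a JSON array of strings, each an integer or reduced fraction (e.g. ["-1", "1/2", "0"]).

Exponent matrix [T,M,I] × [X1,X2,X3,X4,X5,X6,X7,X8]:
  T: [-1  1  1  0  0 -2 -2  0]
  M: [ 1  0 -1  1  1  1  1 -1]
  I: [ 0  1  0  1  1 -1 -1 -1]
RREF → pivots at {X1,X2} ⇒ r = 2
Pivot set = {X1,X2}, free = {X3,X4,X5,X6,X7,X8}
RREF:
  r0: [   1    0   -1    1    1    1    1   -1]
  r1: [   0    1    0    1    1   -1   -1   -1]
  r2: [   0    0    0    0    0    0    0    0]
Fix exponent of X6 at 1, X3 at 0, X4 at 0, X5 at 0, X7 at 0, X8 at 0; solve each RREF row for its pivot's exponent:
  r0: exp(X1) + (1)·1 = 0 ⇒ exp(X1) = -1
  r1: exp(X2) + (-1)·1 = 0 ⇒ exp(X2) = 1
Π_4 = X1^-1 · X2 · X6

["-1", "1", "0", "0", "0", "1", "0", "0"]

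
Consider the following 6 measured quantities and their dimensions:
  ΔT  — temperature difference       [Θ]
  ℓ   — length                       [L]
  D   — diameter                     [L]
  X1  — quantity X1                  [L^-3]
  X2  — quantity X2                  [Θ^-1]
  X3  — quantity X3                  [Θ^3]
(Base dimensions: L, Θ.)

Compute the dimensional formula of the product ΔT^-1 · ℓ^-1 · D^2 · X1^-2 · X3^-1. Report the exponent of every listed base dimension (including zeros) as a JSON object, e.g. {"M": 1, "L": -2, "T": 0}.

{"L": 7, "Θ": -4}

Exponent matrix [L,Θ] × [ΔT,ℓ,D,X1,X2,X3]:
  L: [ 0  1  1 -3  0  0]
  Θ: [ 1  0  0  0 -1  3]
  [L]: (-1)·0+(-1)·1+(2)·1+(-2)·-3+(-1)·0 = 7
  [Θ]: (-1)·1+(-1)·0+(2)·0+(-2)·0+(-1)·3 = -4
⇒ L^7 Θ^-4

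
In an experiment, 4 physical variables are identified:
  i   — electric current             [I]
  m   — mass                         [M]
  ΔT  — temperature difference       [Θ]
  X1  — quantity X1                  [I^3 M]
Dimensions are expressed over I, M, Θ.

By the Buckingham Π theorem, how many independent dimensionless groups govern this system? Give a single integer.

Dimensional matrix (I×M×Θ by i×m×ΔT×X1):
  I: [ 1  0  0  3]
  M: [ 0  1  0  1]
  Θ: [ 0  0  1  0]
Echelon form has 3 nonzero rows (pivots: i,m,ΔT)
n=4, r=3 ⇒ 1 dimensionless group

1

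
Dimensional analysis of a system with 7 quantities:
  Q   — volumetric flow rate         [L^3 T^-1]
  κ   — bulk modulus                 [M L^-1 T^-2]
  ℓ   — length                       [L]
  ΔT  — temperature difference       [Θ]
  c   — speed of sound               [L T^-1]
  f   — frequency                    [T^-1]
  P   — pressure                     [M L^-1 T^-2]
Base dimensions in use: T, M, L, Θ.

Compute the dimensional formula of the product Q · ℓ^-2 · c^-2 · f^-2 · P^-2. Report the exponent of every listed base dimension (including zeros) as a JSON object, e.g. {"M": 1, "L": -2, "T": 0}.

{"T": 7, "M": -2, "L": 1, "Θ": 0}

Write exponents as rows T,M,L,Θ / cols Q,κ,ℓ,ΔT,c,f,P:
  T: [-1 -2  0  0 -1 -1 -2]
  M: [ 0  1  0  0  0  0  1]
  L: [ 3 -1  1  0  1  0 -1]
  Θ: [ 0  0  0  1  0  0  0]
  [T]: (1)·-1+(-2)·0+(-2)·-1+(-2)·-1+(-2)·-2 = 7
  [M]: (1)·0+(-2)·0+(-2)·0+(-2)·0+(-2)·1 = -2
  [L]: (1)·3+(-2)·1+(-2)·1+(-2)·0+(-2)·-1 = 1
  [Θ]: (1)·0+(-2)·0+(-2)·0+(-2)·0+(-2)·0 = 0
⇒ T^7 M^-2 L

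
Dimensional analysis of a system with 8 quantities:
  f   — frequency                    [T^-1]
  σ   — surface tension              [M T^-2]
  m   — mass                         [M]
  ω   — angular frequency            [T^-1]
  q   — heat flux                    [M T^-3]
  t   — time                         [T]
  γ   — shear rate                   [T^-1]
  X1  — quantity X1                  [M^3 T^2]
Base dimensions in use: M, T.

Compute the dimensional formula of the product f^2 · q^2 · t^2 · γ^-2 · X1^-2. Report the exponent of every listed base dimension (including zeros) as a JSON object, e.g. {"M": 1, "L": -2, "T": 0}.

{"M": -4, "T": -8}

Write exponents as rows M,T / cols f,σ,m,ω,q,t,γ,X1:
  M: [ 0  1  1  0  1  0  0  3]
  T: [-1 -2  0 -1 -3  1 -1  2]
  [M]: (2)·0+(2)·1+(2)·0+(-2)·0+(-2)·3 = -4
  [T]: (2)·-1+(2)·-3+(2)·1+(-2)·-1+(-2)·2 = -8
⇒ M^-4 T^-8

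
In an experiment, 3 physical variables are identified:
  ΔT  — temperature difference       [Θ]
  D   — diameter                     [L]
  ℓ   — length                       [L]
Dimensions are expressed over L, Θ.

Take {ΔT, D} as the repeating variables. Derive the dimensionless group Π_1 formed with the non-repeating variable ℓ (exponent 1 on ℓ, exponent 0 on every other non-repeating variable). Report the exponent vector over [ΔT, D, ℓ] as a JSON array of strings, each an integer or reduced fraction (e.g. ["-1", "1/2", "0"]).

Write exponents as rows L,Θ / cols ΔT,D,ℓ:
  L: [ 0  1  1]
  Θ: [ 1  0  0]
Echelon form has 2 nonzero rows (pivots: ΔT,D)
Pivot set = {ΔT,D}, free = {ℓ}
RREF:
  r0: [   1    0    0]
  r1: [   0    1    1]
Fix exponent of ℓ at 1; solve each RREF row for its pivot's exponent:
  r0: exp(ΔT) + (0)·1 = 0 ⇒ exp(ΔT) = 0
  r1: exp(D) + (1)·1 = 0 ⇒ exp(D) = -1
Π_1 = D^-1 · ℓ

["0", "-1", "1"]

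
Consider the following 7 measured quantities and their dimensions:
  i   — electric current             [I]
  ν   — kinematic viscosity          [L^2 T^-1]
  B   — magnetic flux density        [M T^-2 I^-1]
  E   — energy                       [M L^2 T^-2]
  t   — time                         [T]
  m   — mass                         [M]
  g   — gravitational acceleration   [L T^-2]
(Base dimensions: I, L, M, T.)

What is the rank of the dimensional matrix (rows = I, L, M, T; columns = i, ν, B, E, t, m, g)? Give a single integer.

4

Exponent matrix [I,L,M,T] × [i,ν,B,E,t,m,g]:
  I: [ 1  0 -1  0  0  0  0]
  L: [ 0  2  0  2  0  0  1]
  M: [ 0  0  1  1  0  1  0]
  T: [ 0 -1 -2 -2  1  0 -2]
RREF → pivots at {i,ν,B,E} ⇒ r = 4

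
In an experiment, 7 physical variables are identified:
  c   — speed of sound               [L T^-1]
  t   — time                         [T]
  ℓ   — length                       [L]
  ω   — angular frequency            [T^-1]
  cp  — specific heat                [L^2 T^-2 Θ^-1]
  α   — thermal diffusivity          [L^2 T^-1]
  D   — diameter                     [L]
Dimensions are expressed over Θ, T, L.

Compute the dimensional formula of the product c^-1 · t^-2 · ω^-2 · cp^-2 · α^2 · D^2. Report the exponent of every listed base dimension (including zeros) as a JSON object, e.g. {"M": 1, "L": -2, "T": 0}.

Exponent matrix [Θ,T,L] × [c,t,ℓ,ω,cp,α,D]:
  Θ: [ 0  0  0  0 -1  0  0]
  T: [-1  1  0 -1 -2 -1  0]
  L: [ 1  0  1  0  2  2  1]
  [Θ]: (-1)·0+(-2)·0+(-2)·0+(-2)·-1+(2)·0+(2)·0 = 2
  [T]: (-1)·-1+(-2)·1+(-2)·-1+(-2)·-2+(2)·-1+(2)·0 = 3
  [L]: (-1)·1+(-2)·0+(-2)·0+(-2)·2+(2)·2+(2)·1 = 1
⇒ Θ^2 T^3 L

{"Θ": 2, "T": 3, "L": 1}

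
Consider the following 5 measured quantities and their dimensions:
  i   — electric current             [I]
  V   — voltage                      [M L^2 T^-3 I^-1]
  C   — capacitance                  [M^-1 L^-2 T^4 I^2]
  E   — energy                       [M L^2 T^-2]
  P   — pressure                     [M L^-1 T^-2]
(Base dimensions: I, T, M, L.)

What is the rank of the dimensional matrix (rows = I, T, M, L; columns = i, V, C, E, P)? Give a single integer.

4

Exponent matrix [I,T,M,L] × [i,V,C,E,P]:
  I: [ 1 -1  2  0  0]
  T: [ 0 -3  4 -2 -2]
  M: [ 0  1 -1  1  1]
  L: [ 0  2 -2  2 -1]
Row reduction gives pivot columns i,V,C,P; rank = 4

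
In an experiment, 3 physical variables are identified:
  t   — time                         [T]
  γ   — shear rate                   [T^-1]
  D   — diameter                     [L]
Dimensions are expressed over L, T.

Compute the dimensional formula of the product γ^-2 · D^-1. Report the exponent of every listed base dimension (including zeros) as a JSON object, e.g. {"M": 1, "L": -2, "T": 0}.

Exponent matrix [L,T] × [t,γ,D]:
  L: [ 0  0  1]
  T: [ 1 -1  0]
  [L]: (-2)·0+(-1)·1 = -1
  [T]: (-2)·-1+(-1)·0 = 2
⇒ L^-1 T^2

{"L": -1, "T": 2}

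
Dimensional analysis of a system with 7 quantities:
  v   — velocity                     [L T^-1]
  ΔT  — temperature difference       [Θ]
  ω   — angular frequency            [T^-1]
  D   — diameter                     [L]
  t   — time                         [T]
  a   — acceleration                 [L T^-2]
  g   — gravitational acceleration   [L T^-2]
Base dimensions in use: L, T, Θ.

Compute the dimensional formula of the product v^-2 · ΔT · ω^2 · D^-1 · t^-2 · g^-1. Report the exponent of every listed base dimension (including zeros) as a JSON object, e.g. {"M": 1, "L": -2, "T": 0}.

{"L": -4, "T": 0, "Θ": 1}

Write exponents as rows L,T,Θ / cols v,ΔT,ω,D,t,a,g:
  L: [ 1  0  0  1  0  1  1]
  T: [-1  0 -1  0  1 -2 -2]
  Θ: [ 0  1  0  0  0  0  0]
  [L]: (-2)·1+(1)·0+(2)·0+(-1)·1+(-2)·0+(-1)·1 = -4
  [T]: (-2)·-1+(1)·0+(2)·-1+(-1)·0+(-2)·1+(-1)·-2 = 0
  [Θ]: (-2)·0+(1)·1+(2)·0+(-1)·0+(-2)·0+(-1)·0 = 1
⇒ L^-4 Θ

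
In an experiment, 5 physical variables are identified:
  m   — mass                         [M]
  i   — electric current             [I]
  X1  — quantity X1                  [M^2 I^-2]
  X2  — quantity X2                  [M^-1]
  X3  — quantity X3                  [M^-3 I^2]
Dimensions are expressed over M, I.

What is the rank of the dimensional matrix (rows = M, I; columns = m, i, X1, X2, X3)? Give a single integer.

Exponent matrix [M,I] × [m,i,X1,X2,X3]:
  M: [ 1  0  2 -1 -3]
  I: [ 0  1 -2  0  2]
Row reduction gives pivot columns m,i; rank = 2

2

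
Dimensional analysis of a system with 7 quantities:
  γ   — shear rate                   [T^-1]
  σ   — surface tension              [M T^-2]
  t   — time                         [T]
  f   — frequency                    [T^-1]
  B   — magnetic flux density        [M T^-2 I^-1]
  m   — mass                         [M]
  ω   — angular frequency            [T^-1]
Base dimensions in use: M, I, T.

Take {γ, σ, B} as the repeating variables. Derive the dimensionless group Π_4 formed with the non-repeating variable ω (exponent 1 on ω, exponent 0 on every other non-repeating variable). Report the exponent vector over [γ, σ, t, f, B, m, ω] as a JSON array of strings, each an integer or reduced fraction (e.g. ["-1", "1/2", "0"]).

["-1", "0", "0", "0", "0", "0", "1"]

Write exponents as rows M,I,T / cols γ,σ,t,f,B,m,ω:
  M: [ 0  1  0  0  1  1  0]
  I: [ 0  0  0  0 -1  0  0]
  T: [-1 -2  1 -1 -2  0 -1]
Row reduction gives pivot columns γ,σ,B; rank = 3
Repeat: γ,σ,B; free: t,f,m,ω
RREF:
  r0: [   1    0   -1    1    0   -2    1]
  r1: [   0    1    0    0    0    1    0]
  r2: [   0    0    0    0    1    0    0]
Fix exponent of ω at 1, t at 0, f at 0, m at 0; solve each RREF row for its pivot's exponent:
  r0: exp(γ) + (1)·1 = 0 ⇒ exp(γ) = -1
  r1: exp(σ) + (0)·1 = 0 ⇒ exp(σ) = 0
  r2: exp(B) + (0)·1 = 0 ⇒ exp(B) = 0
Π_4 = γ^-1 · ω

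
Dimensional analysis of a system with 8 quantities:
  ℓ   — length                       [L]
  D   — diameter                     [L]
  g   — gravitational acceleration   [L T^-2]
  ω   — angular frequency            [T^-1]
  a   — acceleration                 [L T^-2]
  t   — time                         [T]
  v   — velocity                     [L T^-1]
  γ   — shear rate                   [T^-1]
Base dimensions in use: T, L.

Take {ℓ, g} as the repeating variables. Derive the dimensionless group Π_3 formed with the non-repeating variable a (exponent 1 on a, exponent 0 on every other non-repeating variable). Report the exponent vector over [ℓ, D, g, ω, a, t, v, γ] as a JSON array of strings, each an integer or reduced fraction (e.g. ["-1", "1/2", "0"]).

Exponent matrix [T,L] × [ℓ,D,g,ω,a,t,v,γ]:
  T: [ 0  0 -2 -1 -2  1 -1 -1]
  L: [ 1  1  1  0  1  0  1  0]
Row reduction gives pivot columns ℓ,g; rank = 2
Pivot set = {ℓ,g}, free = {D,ω,a,t,v,γ}
RREF:
  r0: [   1    1    0 -1/2    0  1/2  1/2 -1/2]
  r1: [   0    0    1  1/2    1 -1/2  1/2  1/2]
Fix exponent of a at 1, D at 0, ω at 0, t at 0, v at 0, γ at 0; solve each RREF row for its pivot's exponent:
  r0: exp(ℓ) + (0)·1 = 0 ⇒ exp(ℓ) = 0
  r1: exp(g) + (1)·1 = 0 ⇒ exp(g) = -1
Π_3 = g^-1 · a

["0", "0", "-1", "0", "1", "0", "0", "0"]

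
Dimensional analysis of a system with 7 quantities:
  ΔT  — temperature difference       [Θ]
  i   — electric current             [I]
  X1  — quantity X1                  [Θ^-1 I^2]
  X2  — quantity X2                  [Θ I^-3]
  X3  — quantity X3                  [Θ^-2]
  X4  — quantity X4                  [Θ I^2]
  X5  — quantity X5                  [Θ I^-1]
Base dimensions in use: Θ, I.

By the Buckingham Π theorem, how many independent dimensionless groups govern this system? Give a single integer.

Exponent matrix [Θ,I] × [ΔT,i,X1,X2,X3,X4,X5]:
  Θ: [ 1  0 -1  1 -2  1  1]
  I: [ 0  1  2 -3  0  2 -1]
RREF → pivots at {ΔT,i} ⇒ r = 2
7 vars − rank 2 = 5 Π groups

5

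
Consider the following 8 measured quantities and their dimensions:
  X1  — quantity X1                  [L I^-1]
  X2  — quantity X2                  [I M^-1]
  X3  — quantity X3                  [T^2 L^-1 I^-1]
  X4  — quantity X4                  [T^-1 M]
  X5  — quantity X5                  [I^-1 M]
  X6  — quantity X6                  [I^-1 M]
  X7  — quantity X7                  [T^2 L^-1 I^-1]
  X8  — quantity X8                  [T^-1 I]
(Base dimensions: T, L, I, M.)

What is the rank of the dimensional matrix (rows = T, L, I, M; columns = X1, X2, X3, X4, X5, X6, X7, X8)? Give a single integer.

3

Exponent matrix [T,L,I,M] × [X1,X2,X3,X4,X5,X6,X7,X8]:
  T: [ 0  0  2 -1  0  0  2 -1]
  L: [ 1  0 -1  0  0  0 -1  0]
  I: [-1  1 -1  0 -1 -1 -1  1]
  M: [ 0 -1  0  1  1  1  0  0]
Row reduction gives pivot columns X1,X2,X3; rank = 3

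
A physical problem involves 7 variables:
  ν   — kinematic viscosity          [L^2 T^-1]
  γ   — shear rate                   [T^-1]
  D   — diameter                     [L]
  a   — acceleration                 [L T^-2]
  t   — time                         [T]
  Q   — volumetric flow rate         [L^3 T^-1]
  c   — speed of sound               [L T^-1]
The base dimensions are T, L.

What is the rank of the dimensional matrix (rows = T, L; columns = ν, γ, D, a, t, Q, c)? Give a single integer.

Dimensional matrix (T×L by ν×γ×D×a×t×Q×c):
  T: [-1 -1  0 -2  1 -1 -1]
  L: [ 2  0  1  1  0  3  1]
Row reduction gives pivot columns ν,γ; rank = 2

2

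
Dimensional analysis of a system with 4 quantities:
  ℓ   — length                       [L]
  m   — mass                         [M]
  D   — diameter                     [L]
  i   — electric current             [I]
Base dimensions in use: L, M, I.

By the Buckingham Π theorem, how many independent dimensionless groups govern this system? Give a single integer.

Write exponents as rows L,M,I / cols ℓ,m,D,i:
  L: [ 1  0  1  0]
  M: [ 0  1  0  0]
  I: [ 0  0  0  1]
Echelon form has 3 nonzero rows (pivots: ℓ,m,i)
4 vars − rank 3 = 1 Π group

1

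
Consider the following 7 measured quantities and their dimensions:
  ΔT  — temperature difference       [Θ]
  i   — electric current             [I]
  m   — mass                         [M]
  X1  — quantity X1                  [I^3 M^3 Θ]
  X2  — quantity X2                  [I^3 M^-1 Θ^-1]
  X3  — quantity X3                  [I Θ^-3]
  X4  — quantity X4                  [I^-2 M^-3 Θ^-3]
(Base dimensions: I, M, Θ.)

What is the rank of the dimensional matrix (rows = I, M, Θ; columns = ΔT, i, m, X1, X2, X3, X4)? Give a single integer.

Write exponents as rows I,M,Θ / cols ΔT,i,m,X1,X2,X3,X4:
  I: [ 0  1  0  3  3  1 -2]
  M: [ 0  0  1  3 -1  0 -3]
  Θ: [ 1  0  0  1 -1 -3 -3]
Echelon form has 3 nonzero rows (pivots: ΔT,i,m)

3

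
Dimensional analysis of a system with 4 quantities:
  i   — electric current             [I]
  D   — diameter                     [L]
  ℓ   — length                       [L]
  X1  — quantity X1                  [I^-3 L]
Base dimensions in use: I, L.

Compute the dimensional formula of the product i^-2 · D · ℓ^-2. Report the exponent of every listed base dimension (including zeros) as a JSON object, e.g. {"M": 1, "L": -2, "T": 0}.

Exponent matrix [I,L] × [i,D,ℓ,X1]:
  I: [ 1  0  0 -3]
  L: [ 0  1  1  1]
  [I]: (-2)·1+(1)·0+(-2)·0 = -2
  [L]: (-2)·0+(1)·1+(-2)·1 = -1
⇒ I^-2 L^-1

{"I": -2, "L": -1}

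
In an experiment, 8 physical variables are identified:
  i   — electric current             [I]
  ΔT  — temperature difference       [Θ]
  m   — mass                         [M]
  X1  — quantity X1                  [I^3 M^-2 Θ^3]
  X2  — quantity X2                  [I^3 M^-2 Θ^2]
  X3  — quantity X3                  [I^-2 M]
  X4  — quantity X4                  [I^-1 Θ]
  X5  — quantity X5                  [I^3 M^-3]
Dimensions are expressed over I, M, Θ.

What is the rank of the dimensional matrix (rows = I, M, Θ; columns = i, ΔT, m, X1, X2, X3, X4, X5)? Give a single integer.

3

Write exponents as rows I,M,Θ / cols i,ΔT,m,X1,X2,X3,X4,X5:
  I: [ 1  0  0  3  3 -2 -1  3]
  M: [ 0  0  1 -2 -2  1  0 -3]
  Θ: [ 0  1  0  3  2  0  1  0]
Echelon form has 3 nonzero rows (pivots: i,ΔT,m)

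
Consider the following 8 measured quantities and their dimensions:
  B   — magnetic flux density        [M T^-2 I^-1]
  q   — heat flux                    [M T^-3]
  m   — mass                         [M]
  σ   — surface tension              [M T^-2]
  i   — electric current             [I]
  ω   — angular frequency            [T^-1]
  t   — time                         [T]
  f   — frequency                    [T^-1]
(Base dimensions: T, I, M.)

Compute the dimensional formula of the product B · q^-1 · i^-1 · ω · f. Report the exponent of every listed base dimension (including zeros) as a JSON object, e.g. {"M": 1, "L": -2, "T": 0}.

{"T": -1, "I": -2, "M": 0}

Dimensional matrix (T×I×M by B×q×m×σ×i×ω×t×f):
  T: [-2 -3  0 -2  0 -1  1 -1]
  I: [-1  0  0  0  1  0  0  0]
  M: [ 1  1  1  1  0  0  0  0]
  [T]: (1)·-2+(-1)·-3+(-1)·0+(1)·-1+(1)·-1 = -1
  [I]: (1)·-1+(-1)·0+(-1)·1+(1)·0+(1)·0 = -2
  [M]: (1)·1+(-1)·1+(-1)·0+(1)·0+(1)·0 = 0
⇒ T^-1 I^-2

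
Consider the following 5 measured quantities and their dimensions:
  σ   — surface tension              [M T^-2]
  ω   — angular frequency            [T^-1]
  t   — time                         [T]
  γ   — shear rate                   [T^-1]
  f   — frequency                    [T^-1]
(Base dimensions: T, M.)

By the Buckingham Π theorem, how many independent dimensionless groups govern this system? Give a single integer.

Write exponents as rows T,M / cols σ,ω,t,γ,f:
  T: [-2 -1  1 -1 -1]
  M: [ 1  0  0  0  0]
Row reduction gives pivot columns σ,ω; rank = 2
Π count = n − r = 5 − 2 = 3

3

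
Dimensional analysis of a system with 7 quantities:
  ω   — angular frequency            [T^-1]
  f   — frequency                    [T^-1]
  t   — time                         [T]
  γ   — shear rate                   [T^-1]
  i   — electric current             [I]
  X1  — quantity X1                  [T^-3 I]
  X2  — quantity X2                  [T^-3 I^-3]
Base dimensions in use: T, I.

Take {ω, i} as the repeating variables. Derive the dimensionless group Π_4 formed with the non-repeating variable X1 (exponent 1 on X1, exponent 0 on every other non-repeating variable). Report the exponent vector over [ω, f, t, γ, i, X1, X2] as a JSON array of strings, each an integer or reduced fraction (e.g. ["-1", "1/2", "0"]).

Write exponents as rows T,I / cols ω,f,t,γ,i,X1,X2:
  T: [-1 -1  1 -1  0 -3 -3]
  I: [ 0  0  0  0  1  1 -3]
RREF → pivots at {ω,i} ⇒ r = 2
Pivot set = {ω,i}, free = {f,t,γ,X1,X2}
RREF:
  r0: [   1    1   -1    1    0    3    3]
  r1: [   0    0    0    0    1    1   -3]
Fix exponent of X1 at 1, f at 0, t at 0, γ at 0, X2 at 0; solve each RREF row for its pivot's exponent:
  r0: exp(ω) + (3)·1 = 0 ⇒ exp(ω) = -3
  r1: exp(i) + (1)·1 = 0 ⇒ exp(i) = -1
Π_4 = ω^-3 · i^-1 · X1

["-3", "0", "0", "0", "-1", "1", "0"]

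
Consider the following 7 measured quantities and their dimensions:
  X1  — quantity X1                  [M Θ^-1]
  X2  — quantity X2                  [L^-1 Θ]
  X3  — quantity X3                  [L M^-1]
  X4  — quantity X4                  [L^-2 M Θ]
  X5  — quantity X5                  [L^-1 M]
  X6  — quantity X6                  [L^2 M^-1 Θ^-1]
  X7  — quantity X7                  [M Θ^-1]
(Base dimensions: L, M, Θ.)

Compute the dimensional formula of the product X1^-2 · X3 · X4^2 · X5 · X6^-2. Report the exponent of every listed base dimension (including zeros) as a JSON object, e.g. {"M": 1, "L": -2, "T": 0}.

{"L": -8, "M": 2, "Θ": 6}

Dimensional matrix (L×M×Θ by X1×X2×X3×X4×X5×X6×X7):
  L: [ 0 -1  1 -2 -1  2  0]
  M: [ 1  0 -1  1  1 -1  1]
  Θ: [-1  1  0  1  0 -1 -1]
  [L]: (-2)·0+(1)·1+(2)·-2+(1)·-1+(-2)·2 = -8
  [M]: (-2)·1+(1)·-1+(2)·1+(1)·1+(-2)·-1 = 2
  [Θ]: (-2)·-1+(1)·0+(2)·1+(1)·0+(-2)·-1 = 6
⇒ L^-8 M^2 Θ^6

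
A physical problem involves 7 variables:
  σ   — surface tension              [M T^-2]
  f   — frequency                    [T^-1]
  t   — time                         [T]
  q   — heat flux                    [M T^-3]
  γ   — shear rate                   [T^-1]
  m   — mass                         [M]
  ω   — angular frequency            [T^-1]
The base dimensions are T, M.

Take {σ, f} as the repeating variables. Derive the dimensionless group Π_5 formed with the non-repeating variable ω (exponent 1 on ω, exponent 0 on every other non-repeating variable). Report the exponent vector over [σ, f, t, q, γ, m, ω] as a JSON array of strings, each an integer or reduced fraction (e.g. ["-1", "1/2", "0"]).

Exponent matrix [T,M] × [σ,f,t,q,γ,m,ω]:
  T: [-2 -1  1 -3 -1  0 -1]
  M: [ 1  0  0  1  0  1  0]
RREF → pivots at {σ,f} ⇒ r = 2
Pivot set = {σ,f}, free = {t,q,γ,m,ω}
RREF:
  r0: [   1    0    0    1    0    1    0]
  r1: [   0    1   -1    1    1   -2    1]
Fix exponent of ω at 1, t at 0, q at 0, γ at 0, m at 0; solve each RREF row for its pivot's exponent:
  r0: exp(σ) + (0)·1 = 0 ⇒ exp(σ) = 0
  r1: exp(f) + (1)·1 = 0 ⇒ exp(f) = -1
Π_5 = f^-1 · ω

["0", "-1", "0", "0", "0", "0", "1"]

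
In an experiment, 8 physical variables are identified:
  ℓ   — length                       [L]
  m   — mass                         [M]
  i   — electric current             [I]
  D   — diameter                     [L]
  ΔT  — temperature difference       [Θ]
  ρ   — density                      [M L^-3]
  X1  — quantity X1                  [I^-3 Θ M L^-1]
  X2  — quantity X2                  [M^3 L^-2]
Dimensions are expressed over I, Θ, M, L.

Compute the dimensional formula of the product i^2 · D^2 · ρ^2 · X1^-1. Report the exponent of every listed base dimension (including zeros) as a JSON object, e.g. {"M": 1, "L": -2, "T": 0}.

Dimensional matrix (I×Θ×M×L by ℓ×m×i×D×ΔT×ρ×X1×X2):
  I: [ 0  0  1  0  0  0 -3  0]
  Θ: [ 0  0  0  0  1  0  1  0]
  M: [ 0  1  0  0  0  1  1  3]
  L: [ 1  0  0  1  0 -3 -1 -2]
  [I]: (2)·1+(2)·0+(2)·0+(-1)·-3 = 5
  [Θ]: (2)·0+(2)·0+(2)·0+(-1)·1 = -1
  [M]: (2)·0+(2)·0+(2)·1+(-1)·1 = 1
  [L]: (2)·0+(2)·1+(2)·-3+(-1)·-1 = -3
⇒ I^5 Θ^-1 M L^-3

{"I": 5, "Θ": -1, "M": 1, "L": -3}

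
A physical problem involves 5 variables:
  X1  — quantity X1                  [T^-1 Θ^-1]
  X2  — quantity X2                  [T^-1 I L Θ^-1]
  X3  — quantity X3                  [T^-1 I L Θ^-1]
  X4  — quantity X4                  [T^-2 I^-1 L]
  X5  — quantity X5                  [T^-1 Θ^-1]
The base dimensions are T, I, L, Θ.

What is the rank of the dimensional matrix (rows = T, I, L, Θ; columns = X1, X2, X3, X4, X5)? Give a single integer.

3

Write exponents as rows T,I,L,Θ / cols X1,X2,X3,X4,X5:
  T: [-1 -1 -1 -2 -1]
  I: [ 0  1  1 -1  0]
  L: [ 0  1  1  1  0]
  Θ: [-1 -1 -1  0 -1]
Row reduction gives pivot columns X1,X2,X4; rank = 3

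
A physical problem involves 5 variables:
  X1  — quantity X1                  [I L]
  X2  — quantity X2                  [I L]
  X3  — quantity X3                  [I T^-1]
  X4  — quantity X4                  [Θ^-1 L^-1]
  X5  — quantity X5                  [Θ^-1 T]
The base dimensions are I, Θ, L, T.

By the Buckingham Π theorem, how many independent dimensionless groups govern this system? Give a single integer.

2

Dimensional matrix (I×Θ×L×T by X1×X2×X3×X4×X5):
  I: [ 1  1  1  0  0]
  Θ: [ 0  0  0 -1 -1]
  L: [ 1  1  0 -1  0]
  T: [ 0  0 -1  0  1]
Row reduction gives pivot columns X1,X3,X4; rank = 3
n=5, r=3 ⇒ 2 dimensionless groups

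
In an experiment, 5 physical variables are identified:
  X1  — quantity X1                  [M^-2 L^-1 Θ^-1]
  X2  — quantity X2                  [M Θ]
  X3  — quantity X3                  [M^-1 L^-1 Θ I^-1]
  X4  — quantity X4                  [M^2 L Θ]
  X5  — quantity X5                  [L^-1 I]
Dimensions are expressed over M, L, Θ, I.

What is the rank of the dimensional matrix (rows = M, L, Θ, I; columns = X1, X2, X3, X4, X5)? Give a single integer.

Dimensional matrix (M×L×Θ×I by X1×X2×X3×X4×X5):
  M: [-2  1 -1  2  0]
  L: [-1  0 -1  1 -1]
  Θ: [-1  1  1  1  0]
  I: [ 0  0 -1  0  1]
Row reduction gives pivot columns X1,X2,X3; rank = 3

3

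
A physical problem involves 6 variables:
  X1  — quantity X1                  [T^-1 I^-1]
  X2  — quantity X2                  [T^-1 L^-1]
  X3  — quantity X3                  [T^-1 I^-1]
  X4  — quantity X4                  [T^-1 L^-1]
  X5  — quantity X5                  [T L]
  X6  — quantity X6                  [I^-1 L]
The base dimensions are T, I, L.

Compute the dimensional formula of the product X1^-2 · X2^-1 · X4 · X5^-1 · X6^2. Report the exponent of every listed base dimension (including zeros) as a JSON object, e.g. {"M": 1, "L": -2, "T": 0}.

Dimensional matrix (T×I×L by X1×X2×X3×X4×X5×X6):
  T: [-1 -1 -1 -1  1  0]
  I: [-1  0 -1  0  0 -1]
  L: [ 0 -1  0 -1  1  1]
  [T]: (-2)·-1+(-1)·-1+(1)·-1+(-1)·1+(2)·0 = 1
  [I]: (-2)·-1+(-1)·0+(1)·0+(-1)·0+(2)·-1 = 0
  [L]: (-2)·0+(-1)·-1+(1)·-1+(-1)·1+(2)·1 = 1
⇒ T L

{"T": 1, "I": 0, "L": 1}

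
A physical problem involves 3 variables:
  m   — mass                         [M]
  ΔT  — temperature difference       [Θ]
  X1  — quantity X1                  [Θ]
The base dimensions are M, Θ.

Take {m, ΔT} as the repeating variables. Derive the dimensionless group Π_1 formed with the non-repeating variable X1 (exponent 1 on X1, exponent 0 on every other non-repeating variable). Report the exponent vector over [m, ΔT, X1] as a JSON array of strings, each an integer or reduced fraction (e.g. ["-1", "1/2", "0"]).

Write exponents as rows M,Θ / cols m,ΔT,X1:
  M: [ 1  0  0]
  Θ: [ 0  1  1]
Row reduction gives pivot columns m,ΔT; rank = 2
Pivot set = {m,ΔT}, free = {X1}
RREF:
  r0: [   1    0    0]
  r1: [   0    1    1]
Fix exponent of X1 at 1; solve each RREF row for its pivot's exponent:
  r0: exp(m) + (0)·1 = 0 ⇒ exp(m) = 0
  r1: exp(ΔT) + (1)·1 = 0 ⇒ exp(ΔT) = -1
Π_1 = ΔT^-1 · X1

["0", "-1", "1"]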